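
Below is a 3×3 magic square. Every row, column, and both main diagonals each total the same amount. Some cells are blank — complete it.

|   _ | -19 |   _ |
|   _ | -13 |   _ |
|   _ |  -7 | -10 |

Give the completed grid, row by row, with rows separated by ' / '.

-16 -19 -4 / -1 -13 -25 / -22 -7 -10

Column 2 is already complete: -19 + -13 + -7 = -39, so that is the magic constant.
From row 3, -39 − (-7 + (-10)) gives (3,1) = -22.
Using main diagonal: -13 + (-10) + ? → (1,1) = -39 − (-23) = -16.
The remaining cell in anti-diagonal is (1,3) = -39 − (-35) = -4.
The remaining cell in column 1 is (2,1) = -39 − (-38) = -1.
Column 3: -4 + (-10) + ? = -39, so (2,3) = -25.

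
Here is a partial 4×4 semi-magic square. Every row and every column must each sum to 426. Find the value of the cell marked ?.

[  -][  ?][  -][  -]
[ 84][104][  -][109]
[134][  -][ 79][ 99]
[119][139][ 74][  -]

The remaining cell in row 2 is (2,3) = 426 − 297 = 129.
Using row 3: 134 + 79 + 99 + ? → (3,2) = 426 − 312 = 114.
The remaining cell in row 4 is (4,4) = 426 − 332 = 94.
Column 1 needs 426; the known cells sum to 337, so (1,1) = 89.
From column 2, 426 − (104 + 114 + 139) gives (1,2) = 69.

69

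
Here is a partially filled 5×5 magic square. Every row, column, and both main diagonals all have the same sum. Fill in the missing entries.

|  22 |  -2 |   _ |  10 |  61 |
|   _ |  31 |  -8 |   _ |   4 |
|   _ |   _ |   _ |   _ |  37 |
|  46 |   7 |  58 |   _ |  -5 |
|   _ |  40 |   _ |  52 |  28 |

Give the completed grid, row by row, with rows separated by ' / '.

22 -2 34 10 61 / 55 31 -8 43 4 / 13 49 25 1 37 / 46 7 58 19 -5 / -11 40 16 52 28

Column 5 is already complete: 61 + 4 + 37 + -5 + 28 = 125, so that is the magic constant.
Using row 1: 22 + (-2) + 10 + 61 + ? → (1,3) = 125 − 91 = 34.
Row 4 needs 125; the known cells sum to 106, so (4,4) = 19.
Column 2 needs 125; the known cells sum to 76, so (3,2) = 49.
Main diagonal needs 125; the known cells sum to 100, so (3,3) = 25.
Using column 3: 34 + (-8) + 25 + 58 + ? → (5,3) = 125 − 109 = 16.
Row 5: 40 + 16 + 52 + 28 + ? = 125, so (5,1) = -11.
Anti-diagonal must total 125; the given cells sum to 82, so (2,4) = 43.
Row 2: 31 + (-8) + 43 + 4 + ? = 125, so (2,1) = 55.
Using column 1: 22 + 55 + 46 + (-11) + ? → (3,1) = 125 − 112 = 13.
From column 4, 125 − (10 + 43 + 19 + 52) gives (3,4) = 1.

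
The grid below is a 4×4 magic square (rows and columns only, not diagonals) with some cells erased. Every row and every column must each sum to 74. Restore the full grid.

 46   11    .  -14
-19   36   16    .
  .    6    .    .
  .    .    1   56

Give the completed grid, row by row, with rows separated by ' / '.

Using row 1: 46 + 11 + (-14) + ? → (1,3) = 74 − 43 = 31.
The remaining cell in row 2 is (2,4) = 74 − 33 = 41.
Using column 2: 11 + 36 + 6 + ? → (4,2) = 74 − 53 = 21.
Column 3 needs 74; the known cells sum to 48, so (3,3) = 26.
Column 4: -14 + 41 + 56 + ? = 74, so (3,4) = -9.
The remaining cell in row 3 is (3,1) = 74 − 23 = 51.
The remaining cell in row 4 is (4,1) = 74 − 78 = -4.

46 11 31 -14 / -19 36 16 41 / 51 6 26 -9 / -4 21 1 56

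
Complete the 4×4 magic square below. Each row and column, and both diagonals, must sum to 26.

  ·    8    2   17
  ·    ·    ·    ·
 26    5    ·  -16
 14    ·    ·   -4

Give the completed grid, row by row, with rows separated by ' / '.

-1 8 2 17 / -13 20 -10 29 / 26 5 11 -16 / 14 -7 23 -4

Using row 1: 8 + 2 + 17 + ? → (1,1) = 26 − 27 = -1.
Row 3 needs 26; the known cells sum to 15, so (3,3) = 11.
Column 1 needs 26; the known cells sum to 39, so (2,1) = -13.
Column 4: 17 + (-16) + (-4) + ? = 26, so (2,4) = 29.
Using main diagonal: -1 + 11 + (-4) + ? → (2,2) = 26 − 6 = 20.
Using anti-diagonal: 17 + 5 + 14 + ? → (2,3) = 26 − 36 = -10.
Using column 2: 8 + 20 + 5 + ? → (4,2) = 26 − 33 = -7.
From column 3, 26 − (2 + (-10) + 11) gives (4,3) = 23.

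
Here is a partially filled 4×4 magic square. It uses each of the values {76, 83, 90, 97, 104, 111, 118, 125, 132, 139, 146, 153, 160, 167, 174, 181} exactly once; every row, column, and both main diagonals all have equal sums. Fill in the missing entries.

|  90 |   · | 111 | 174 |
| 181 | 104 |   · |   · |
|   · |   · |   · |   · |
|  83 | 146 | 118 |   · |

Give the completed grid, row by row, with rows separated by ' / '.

90 139 111 174 / 181 104 132 97 / 160 125 153 76 / 83 146 118 167

The 16 entries sum to 2056, so each line sums to 2056/4 = 514.
Row 1: 90 + 111 + 174 + ? = 514, so (1,2) = 139.
Row 4 needs 514; the known cells sum to 347, so (4,4) = 167.
The remaining cell in column 1 is (3,1) = 514 − 354 = 160.
Column 2: 139 + 104 + 146 + ? = 514, so (3,2) = 125.
Main diagonal needs 514; the known cells sum to 361, so (3,3) = 153.
Anti-diagonal must total 514; the given cells sum to 382, so (2,3) = 132.
Row 2 must total 514; the given cells sum to 417, so (2,4) = 97.
Using row 3: 160 + 125 + 153 + ? → (3,4) = 514 − 438 = 76.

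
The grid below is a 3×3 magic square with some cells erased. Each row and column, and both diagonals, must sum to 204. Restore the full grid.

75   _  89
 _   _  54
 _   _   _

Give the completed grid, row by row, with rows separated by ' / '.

75 40 89 / 82 68 54 / 47 96 61

The remaining cell in row 1 is (1,2) = 204 − 164 = 40.
The remaining cell in column 3 is (3,3) = 204 − 143 = 61.
Main diagonal needs 204; the known cells sum to 136, so (2,2) = 68.
Anti-diagonal must total 204; the given cells sum to 157, so (3,1) = 47.
Using row 2: 68 + 54 + ? → (2,1) = 204 − 122 = 82.
Row 3 must total 204; the given cells sum to 108, so (3,2) = 96.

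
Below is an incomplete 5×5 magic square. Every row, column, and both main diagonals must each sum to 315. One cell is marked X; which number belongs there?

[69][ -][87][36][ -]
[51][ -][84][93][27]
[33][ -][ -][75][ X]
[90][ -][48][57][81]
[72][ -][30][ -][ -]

Using row 2: 51 + 84 + 93 + 27 + ? → (2,2) = 315 − 255 = 60.
Row 4: 90 + 48 + 57 + 81 + ? = 315, so (4,2) = 39.
From column 3, 315 − (87 + 84 + 48 + 30) gives (3,3) = 66.
The remaining cell in column 4 is (5,4) = 315 − 261 = 54.
Main diagonal: 69 + 60 + 66 + 57 + ? = 315, so (5,5) = 63.
From anti-diagonal, 315 − (93 + 66 + 39 + 72) gives (1,5) = 45.
Row 1 needs 315; the known cells sum to 237, so (1,2) = 78.
Row 5: 72 + 30 + 54 + 63 + ? = 315, so (5,2) = 96.
The remaining cell in column 2 is (3,2) = 315 − 273 = 42.
Using column 5: 45 + 27 + 81 + 63 + ? → (3,5) = 315 − 216 = 99.

99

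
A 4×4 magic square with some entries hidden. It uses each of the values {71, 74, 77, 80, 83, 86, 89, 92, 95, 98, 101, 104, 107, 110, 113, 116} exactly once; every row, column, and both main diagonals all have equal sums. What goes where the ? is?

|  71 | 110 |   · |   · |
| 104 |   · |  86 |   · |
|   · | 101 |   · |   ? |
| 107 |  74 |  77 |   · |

83

The 16 entries sum to 1496, so each line sums to 1496/4 = 374.
The remaining cell in row 4 is (4,4) = 374 − 258 = 116.
From column 1, 374 − (71 + 104 + 107) gives (3,1) = 92.
The remaining cell in column 2 is (2,2) = 374 − 285 = 89.
Using main diagonal: 71 + 89 + 116 + ? → (3,3) = 374 − 276 = 98.
From anti-diagonal, 374 − (86 + 101 + 107) gives (1,4) = 80.
Row 1 must total 374; the given cells sum to 261, so (1,3) = 113.
From row 2, 374 − (104 + 89 + 86) gives (2,4) = 95.
Using row 3: 92 + 101 + 98 + ? → (3,4) = 374 − 291 = 83.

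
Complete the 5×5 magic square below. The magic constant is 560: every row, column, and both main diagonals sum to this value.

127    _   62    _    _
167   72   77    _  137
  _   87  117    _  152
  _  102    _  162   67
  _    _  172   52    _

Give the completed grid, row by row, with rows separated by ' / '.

127 157 62 92 122 / 167 72 77 107 137 / 57 87 117 147 152 / 97 102 132 162 67 / 112 142 172 52 82

Row 2: 167 + 72 + 77 + 137 + ? = 560, so (2,4) = 107.
Column 3: 62 + 77 + 117 + 172 + ? = 560, so (4,3) = 132.
Main diagonal must total 560; the given cells sum to 478, so (5,5) = 82.
Row 4 must total 560; the given cells sum to 463, so (4,1) = 97.
Column 5: 137 + 152 + 67 + 82 + ? = 560, so (1,5) = 122.
From anti-diagonal, 560 − (122 + 107 + 117 + 102) gives (5,1) = 112.
Row 5 must total 560; the given cells sum to 418, so (5,2) = 142.
The remaining cell in column 1 is (3,1) = 560 − 503 = 57.
The remaining cell in column 2 is (1,2) = 560 − 403 = 157.
The remaining cell in row 1 is (1,4) = 560 − 468 = 92.
Row 3 must total 560; the given cells sum to 413, so (3,4) = 147.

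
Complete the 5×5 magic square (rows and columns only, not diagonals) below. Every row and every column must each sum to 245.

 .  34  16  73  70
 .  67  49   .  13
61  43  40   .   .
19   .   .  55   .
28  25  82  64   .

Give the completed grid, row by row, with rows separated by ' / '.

Row 1 needs 245; the known cells sum to 193, so (1,1) = 52.
Using row 5: 28 + 25 + 82 + 64 + ? → (5,5) = 245 − 199 = 46.
Using column 1: 52 + 61 + 19 + 28 + ? → (2,1) = 245 − 160 = 85.
Column 2: 34 + 67 + 43 + 25 + ? = 245, so (4,2) = 76.
Column 3 needs 245; the known cells sum to 187, so (4,3) = 58.
Row 2: 85 + 67 + 49 + 13 + ? = 245, so (2,4) = 31.
Using row 4: 19 + 76 + 58 + 55 + ? → (4,5) = 245 − 208 = 37.
The remaining cell in column 4 is (3,4) = 245 − 223 = 22.
From column 5, 245 − (70 + 13 + 37 + 46) gives (3,5) = 79.

52 34 16 73 70 / 85 67 49 31 13 / 61 43 40 22 79 / 19 76 58 55 37 / 28 25 82 64 46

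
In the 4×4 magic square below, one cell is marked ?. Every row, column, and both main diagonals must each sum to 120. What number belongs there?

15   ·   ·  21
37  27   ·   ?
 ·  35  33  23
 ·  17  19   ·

31

Row 3 needs 120; the known cells sum to 91, so (3,1) = 29.
The remaining cell in column 1 is (4,1) = 120 − 81 = 39.
From column 2, 120 − (27 + 35 + 17) gives (1,2) = 41.
From main diagonal, 120 − (15 + 27 + 33) gives (4,4) = 45.
The remaining cell in anti-diagonal is (2,3) = 120 − 95 = 25.
Row 1 must total 120; the given cells sum to 77, so (1,3) = 43.
Row 2 needs 120; the known cells sum to 89, so (2,4) = 31.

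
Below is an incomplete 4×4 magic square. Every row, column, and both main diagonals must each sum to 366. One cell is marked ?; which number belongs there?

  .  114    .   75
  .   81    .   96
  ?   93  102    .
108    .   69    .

87

Column 2 must total 366; the given cells sum to 288, so (4,2) = 78.
Anti-diagonal needs 366; the known cells sum to 276, so (2,3) = 90.
Row 2 must total 366; the given cells sum to 267, so (2,1) = 99.
Row 4 needs 366; the known cells sum to 255, so (4,4) = 111.
Column 3: 90 + 102 + 69 + ? = 366, so (1,3) = 105.
From column 4, 366 − (75 + 96 + 111) gives (3,4) = 84.
Main diagonal must total 366; the given cells sum to 294, so (1,1) = 72.
Row 3 must total 366; the given cells sum to 279, so (3,1) = 87.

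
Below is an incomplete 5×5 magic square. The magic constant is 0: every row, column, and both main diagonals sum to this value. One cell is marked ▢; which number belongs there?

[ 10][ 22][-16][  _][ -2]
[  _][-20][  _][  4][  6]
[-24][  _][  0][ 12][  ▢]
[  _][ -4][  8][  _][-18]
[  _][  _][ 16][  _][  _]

Row 1 must total 0; the given cells sum to 14, so (1,4) = -14.
Using column 3: -16 + 0 + 8 + 16 + ? → (2,3) = 0 − 8 = -8.
Anti-diagonal: -2 + 4 + 0 + (-4) + ? = 0, so (5,1) = 2.
The remaining cell in row 2 is (2,1) = 0 − (-18) = 18.
Column 1 must total 0; the given cells sum to 6, so (4,1) = -6.
From row 4, 0 − (-6 + (-4) + 8 + (-18)) gives (4,4) = 20.
Using column 4: -14 + 4 + 12 + 20 + ? → (5,4) = 0 − 22 = -22.
Main diagonal must total 0; the given cells sum to 10, so (5,5) = -10.
The remaining cell in row 5 is (5,2) = 0 − (-14) = 14.
Column 2 must total 0; the given cells sum to 12, so (3,2) = -12.
Using column 5: -2 + 6 + (-18) + (-10) + ? → (3,5) = 0 − (-24) = 24.

24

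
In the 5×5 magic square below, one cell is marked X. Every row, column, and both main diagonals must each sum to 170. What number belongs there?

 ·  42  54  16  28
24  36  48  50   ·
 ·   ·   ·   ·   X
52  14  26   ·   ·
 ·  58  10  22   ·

Row 1 needs 170; the known cells sum to 140, so (1,1) = 30.
From row 2, 170 − (24 + 36 + 48 + 50) gives (2,5) = 12.
The remaining cell in column 2 is (3,2) = 170 − 150 = 20.
Using column 3: 54 + 48 + 26 + 10 + ? → (3,3) = 170 − 138 = 32.
Anti-diagonal: 28 + 50 + 32 + 14 + ? = 170, so (5,1) = 46.
Row 5 must total 170; the given cells sum to 136, so (5,5) = 34.
Using column 1: 30 + 24 + 52 + 46 + ? → (3,1) = 170 − 152 = 18.
Main diagonal must total 170; the given cells sum to 132, so (4,4) = 38.
Row 4 must total 170; the given cells sum to 130, so (4,5) = 40.
Using column 4: 16 + 50 + 38 + 22 + ? → (3,4) = 170 − 126 = 44.
From column 5, 170 − (28 + 12 + 40 + 34) gives (3,5) = 56.

56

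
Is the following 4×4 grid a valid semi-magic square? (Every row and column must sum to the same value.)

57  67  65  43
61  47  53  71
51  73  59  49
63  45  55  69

Row 1: 57 + 67 + 65 + 43 = 232.
Row 2: 61 + 47 + 53 + 71 = 232.
Row 3: 51 + 73 + 59 + 49 = 232.
Row 4: 63 + 45 + 55 + 69 = 232.
Column 1: 57 + 61 + 51 + 63 = 232.
Column 2: 67 + 47 + 73 + 45 = 232.
Column 3: 65 + 53 + 59 + 55 = 232.
Column 4: 43 + 71 + 49 + 69 = 232.
All lines sum to 232.

Yes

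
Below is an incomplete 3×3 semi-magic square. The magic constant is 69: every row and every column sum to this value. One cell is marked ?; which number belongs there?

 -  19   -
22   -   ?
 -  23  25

From row 3, 69 − (23 + 25) gives (3,1) = 21.
Using column 1: 22 + 21 + ? → (1,1) = 69 − 43 = 26.
From column 2, 69 − (19 + 23) gives (2,2) = 27.
From row 1, 69 − (26 + 19) gives (1,3) = 24.
Using row 2: 22 + 27 + ? → (2,3) = 69 − 49 = 20.

20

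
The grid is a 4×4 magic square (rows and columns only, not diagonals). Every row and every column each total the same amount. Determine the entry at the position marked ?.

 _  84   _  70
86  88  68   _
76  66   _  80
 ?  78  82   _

64

Column 2 is complete and sums to 316; that is the magic constant.
Row 2 must total 316; the given cells sum to 242, so (2,4) = 74.
From row 3, 316 − (76 + 66 + 80) gives (3,3) = 94.
Column 3 must total 316; the given cells sum to 244, so (1,3) = 72.
The remaining cell in column 4 is (4,4) = 316 − 224 = 92.
The remaining cell in row 1 is (1,1) = 316 − 226 = 90.
From row 4, 316 − (78 + 82 + 92) gives (4,1) = 64.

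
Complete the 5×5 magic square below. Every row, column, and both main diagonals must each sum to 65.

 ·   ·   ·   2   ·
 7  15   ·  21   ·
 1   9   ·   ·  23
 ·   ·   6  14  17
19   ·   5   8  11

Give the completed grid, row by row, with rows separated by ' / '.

13 16 24 2 10 / 7 15 18 21 4 / 1 9 12 20 23 / 25 3 6 14 17 / 19 22 5 8 11

Row 5 must total 65; the given cells sum to 43, so (5,2) = 22.
From column 4, 65 − (2 + 21 + 14 + 8) gives (3,4) = 20.
Row 3 must total 65; the given cells sum to 53, so (3,3) = 12.
The remaining cell in main diagonal is (1,1) = 65 − 52 = 13.
Column 1 needs 65; the known cells sum to 40, so (4,1) = 25.
Row 4 needs 65; the known cells sum to 62, so (4,2) = 3.
Column 2: 15 + 9 + 3 + 22 + ? = 65, so (1,2) = 16.
Anti-diagonal needs 65; the known cells sum to 55, so (1,5) = 10.
Row 1 must total 65; the given cells sum to 41, so (1,3) = 24.
Column 3: 24 + 12 + 6 + 5 + ? = 65, so (2,3) = 18.
From column 5, 65 − (10 + 23 + 17 + 11) gives (2,5) = 4.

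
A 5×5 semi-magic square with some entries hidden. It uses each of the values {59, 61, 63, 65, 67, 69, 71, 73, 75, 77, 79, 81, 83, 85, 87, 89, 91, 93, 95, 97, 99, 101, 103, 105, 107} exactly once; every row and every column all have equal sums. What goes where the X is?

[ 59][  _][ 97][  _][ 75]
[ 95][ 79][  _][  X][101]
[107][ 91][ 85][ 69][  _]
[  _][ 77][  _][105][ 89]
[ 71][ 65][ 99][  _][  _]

67

The 25 entries sum to 2075, so each line sums to 2075/5 = 415.
From row 3, 415 − (107 + 91 + 85 + 69) gives (3,5) = 63.
Column 1 must total 415; the given cells sum to 332, so (4,1) = 83.
Column 2: 79 + 91 + 77 + 65 + ? = 415, so (1,2) = 103.
Column 5 must total 415; the given cells sum to 328, so (5,5) = 87.
The remaining cell in row 1 is (1,4) = 415 − 334 = 81.
Row 4 needs 415; the known cells sum to 354, so (4,3) = 61.
Row 5 must total 415; the given cells sum to 322, so (5,4) = 93.
From column 3, 415 − (97 + 85 + 61 + 99) gives (2,3) = 73.
Column 4: 81 + 69 + 105 + 93 + ? = 415, so (2,4) = 67.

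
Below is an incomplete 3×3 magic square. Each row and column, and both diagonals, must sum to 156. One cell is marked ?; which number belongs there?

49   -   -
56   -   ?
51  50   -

48

The remaining cell in row 3 is (3,3) = 156 − 101 = 55.
Main diagonal must total 156; the given cells sum to 104, so (2,2) = 52.
Anti-diagonal must total 156; the given cells sum to 103, so (1,3) = 53.
The remaining cell in row 1 is (1,2) = 156 − 102 = 54.
Row 2: 56 + 52 + ? = 156, so (2,3) = 48.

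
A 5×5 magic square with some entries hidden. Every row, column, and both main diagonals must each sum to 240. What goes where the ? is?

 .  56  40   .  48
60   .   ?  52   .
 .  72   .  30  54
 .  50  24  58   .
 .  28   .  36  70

Column 2 needs 240; the known cells sum to 206, so (2,2) = 34.
The remaining cell in column 4 is (1,4) = 240 − 176 = 64.
The remaining cell in row 1 is (1,1) = 240 − 208 = 32.
Using main diagonal: 32 + 34 + 58 + 70 + ? → (3,3) = 240 − 194 = 46.
The remaining cell in anti-diagonal is (5,1) = 240 − 196 = 44.
Row 3 must total 240; the given cells sum to 202, so (3,1) = 38.
Using row 5: 44 + 28 + 36 + 70 + ? → (5,3) = 240 − 178 = 62.
Column 1: 32 + 60 + 38 + 44 + ? = 240, so (4,1) = 66.
From column 3, 240 − (40 + 46 + 24 + 62) gives (2,3) = 68.

68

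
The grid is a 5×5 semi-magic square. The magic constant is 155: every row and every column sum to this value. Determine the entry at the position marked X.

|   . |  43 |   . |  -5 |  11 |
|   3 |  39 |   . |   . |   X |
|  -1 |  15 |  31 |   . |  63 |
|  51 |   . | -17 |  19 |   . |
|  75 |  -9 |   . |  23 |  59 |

From row 3, 155 − (-1 + 15 + 31 + 63) gives (3,4) = 47.
From row 5, 155 − (75 + (-9) + 23 + 59) gives (5,3) = 7.
Column 1 must total 155; the given cells sum to 128, so (1,1) = 27.
Column 2 must total 155; the given cells sum to 88, so (4,2) = 67.
From column 4, 155 − (-5 + 47 + 19 + 23) gives (2,4) = 71.
Row 1 needs 155; the known cells sum to 76, so (1,3) = 79.
Using row 4: 51 + 67 + (-17) + 19 + ? → (4,5) = 155 − 120 = 35.
The remaining cell in column 3 is (2,3) = 155 − 100 = 55.
From column 5, 155 − (11 + 63 + 35 + 59) gives (2,5) = -13.

-13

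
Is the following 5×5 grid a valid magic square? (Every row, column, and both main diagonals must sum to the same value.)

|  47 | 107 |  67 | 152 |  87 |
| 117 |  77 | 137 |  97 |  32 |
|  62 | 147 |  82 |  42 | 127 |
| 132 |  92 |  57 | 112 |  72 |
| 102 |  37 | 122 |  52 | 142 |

No — column 4 sums to 455 but row 2 sums to 460.

Row 1: 47 + 107 + 67 + 152 + 87 = 460.
Row 2: 117 + 77 + 137 + 97 + 32 = 460.
Row 3: 62 + 147 + 82 + 42 + 127 = 460.
Row 4: 132 + 92 + 57 + 112 + 72 = 465.
Row 5: 102 + 37 + 122 + 52 + 142 = 455.
Column 1: 47 + 117 + 62 + 132 + 102 = 460.
Column 2: 107 + 77 + 147 + 92 + 37 = 460.
Column 3: 67 + 137 + 82 + 57 + 122 = 465.
Column 4: 152 + 97 + 42 + 112 + 52 = 455.
Column 5: 87 + 32 + 127 + 72 + 142 = 460.
Main diagonal: 47 + 77 + 82 + 112 + 142 = 460.
Anti-diagonal: 87 + 97 + 82 + 92 + 102 = 460.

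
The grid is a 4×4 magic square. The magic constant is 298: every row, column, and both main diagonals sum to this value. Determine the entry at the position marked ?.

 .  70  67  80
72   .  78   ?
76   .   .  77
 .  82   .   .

Using row 1: 70 + 67 + 80 + ? → (1,1) = 298 − 217 = 81.
Using column 1: 81 + 72 + 76 + ? → (4,1) = 298 − 229 = 69.
Using anti-diagonal: 80 + 78 + 69 + ? → (3,2) = 298 − 227 = 71.
Using row 3: 76 + 71 + 77 + ? → (3,3) = 298 − 224 = 74.
Column 2 needs 298; the known cells sum to 223, so (2,2) = 75.
Column 3 must total 298; the given cells sum to 219, so (4,3) = 79.
Main diagonal: 81 + 75 + 74 + ? = 298, so (4,4) = 68.
Row 2 needs 298; the known cells sum to 225, so (2,4) = 73.

73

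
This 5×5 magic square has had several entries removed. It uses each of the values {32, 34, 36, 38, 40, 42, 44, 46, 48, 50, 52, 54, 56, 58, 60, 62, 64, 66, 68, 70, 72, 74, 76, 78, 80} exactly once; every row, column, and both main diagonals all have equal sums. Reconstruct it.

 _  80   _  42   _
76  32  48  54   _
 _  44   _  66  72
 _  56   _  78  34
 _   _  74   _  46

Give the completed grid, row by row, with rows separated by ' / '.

64 80 36 42 58 / 76 32 48 54 70 / 38 44 60 66 72 / 50 56 62 78 34 / 52 68 74 40 46

The 25 entries sum to 1400, so each line sums to 1400/5 = 280.
Row 2 needs 280; the known cells sum to 210, so (2,5) = 70.
From column 2, 280 − (80 + 32 + 44 + 56) gives (5,2) = 68.
From column 4, 280 − (42 + 54 + 66 + 78) gives (5,4) = 40.
Column 5 needs 280; the known cells sum to 222, so (1,5) = 58.
The remaining cell in row 5 is (5,1) = 280 − 228 = 52.
The remaining cell in anti-diagonal is (3,3) = 280 − 220 = 60.
The remaining cell in row 3 is (3,1) = 280 − 242 = 38.
Main diagonal needs 280; the known cells sum to 216, so (1,1) = 64.
The remaining cell in row 1 is (1,3) = 280 − 244 = 36.
Column 1: 64 + 76 + 38 + 52 + ? = 280, so (4,1) = 50.
Column 3 needs 280; the known cells sum to 218, so (4,3) = 62.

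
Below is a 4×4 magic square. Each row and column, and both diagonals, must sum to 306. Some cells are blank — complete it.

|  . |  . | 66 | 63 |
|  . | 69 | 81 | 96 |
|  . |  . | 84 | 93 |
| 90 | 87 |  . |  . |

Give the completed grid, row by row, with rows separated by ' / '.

99 78 66 63 / 60 69 81 96 / 57 72 84 93 / 90 87 75 54

The remaining cell in row 2 is (2,1) = 306 − 246 = 60.
Column 3 needs 306; the known cells sum to 231, so (4,3) = 75.
From column 4, 306 − (63 + 96 + 93) gives (4,4) = 54.
From main diagonal, 306 − (69 + 84 + 54) gives (1,1) = 99.
The remaining cell in anti-diagonal is (3,2) = 306 − 234 = 72.
The remaining cell in row 1 is (1,2) = 306 − 228 = 78.
Row 3 needs 306; the known cells sum to 249, so (3,1) = 57.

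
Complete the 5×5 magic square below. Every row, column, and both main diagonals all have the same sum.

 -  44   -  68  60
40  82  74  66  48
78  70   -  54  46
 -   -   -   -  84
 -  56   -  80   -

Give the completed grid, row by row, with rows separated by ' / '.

Row 2 is already complete: 40 + 82 + 74 + 66 + 48 = 310, so that is the magic constant.
From row 3, 310 − (78 + 70 + 54 + 46) gives (3,3) = 62.
From column 2, 310 − (44 + 82 + 70 + 56) gives (4,2) = 58.
Column 4: 68 + 66 + 54 + 80 + ? = 310, so (4,4) = 42.
The remaining cell in column 5 is (5,5) = 310 − 238 = 72.
Using main diagonal: 82 + 62 + 42 + 72 + ? → (1,1) = 310 − 258 = 52.
From anti-diagonal, 310 − (60 + 66 + 62 + 58) gives (5,1) = 64.
Row 1: 52 + 44 + 68 + 60 + ? = 310, so (1,3) = 86.
Row 5 needs 310; the known cells sum to 272, so (5,3) = 38.
Column 1 must total 310; the given cells sum to 234, so (4,1) = 76.
Column 3: 86 + 74 + 62 + 38 + ? = 310, so (4,3) = 50.

52 44 86 68 60 / 40 82 74 66 48 / 78 70 62 54 46 / 76 58 50 42 84 / 64 56 38 80 72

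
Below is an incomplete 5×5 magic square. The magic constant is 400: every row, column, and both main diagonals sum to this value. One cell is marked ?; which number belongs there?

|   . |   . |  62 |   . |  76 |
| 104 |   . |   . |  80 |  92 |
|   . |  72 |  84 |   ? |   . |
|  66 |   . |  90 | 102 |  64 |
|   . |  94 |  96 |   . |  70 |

86

Row 4: 66 + 90 + 102 + 64 + ? = 400, so (4,2) = 78.
The remaining cell in column 3 is (2,3) = 400 − 332 = 68.
The remaining cell in column 5 is (3,5) = 400 − 302 = 98.
Anti-diagonal: 76 + 80 + 84 + 78 + ? = 400, so (5,1) = 82.
Row 2 needs 400; the known cells sum to 344, so (2,2) = 56.
The remaining cell in row 5 is (5,4) = 400 − 342 = 58.
Column 2 must total 400; the given cells sum to 300, so (1,2) = 100.
Main diagonal: 56 + 84 + 102 + 70 + ? = 400, so (1,1) = 88.
Row 1: 88 + 100 + 62 + 76 + ? = 400, so (1,4) = 74.
Column 1 needs 400; the known cells sum to 340, so (3,1) = 60.
Using column 4: 74 + 80 + 102 + 58 + ? → (3,4) = 400 − 314 = 86.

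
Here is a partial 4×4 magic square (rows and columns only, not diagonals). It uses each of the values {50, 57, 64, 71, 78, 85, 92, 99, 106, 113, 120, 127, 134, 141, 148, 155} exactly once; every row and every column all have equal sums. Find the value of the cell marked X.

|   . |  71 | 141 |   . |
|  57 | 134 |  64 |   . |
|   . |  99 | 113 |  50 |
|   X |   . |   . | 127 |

85

The 16 entries sum to 1640, so each line sums to 1640/4 = 410.
Using row 2: 57 + 134 + 64 + ? → (2,4) = 410 − 255 = 155.
The remaining cell in row 3 is (3,1) = 410 − 262 = 148.
Column 2 needs 410; the known cells sum to 304, so (4,2) = 106.
Using column 3: 141 + 64 + 113 + ? → (4,3) = 410 − 318 = 92.
Column 4 must total 410; the given cells sum to 332, so (1,4) = 78.
From row 1, 410 − (71 + 141 + 78) gives (1,1) = 120.
Row 4 needs 410; the known cells sum to 325, so (4,1) = 85.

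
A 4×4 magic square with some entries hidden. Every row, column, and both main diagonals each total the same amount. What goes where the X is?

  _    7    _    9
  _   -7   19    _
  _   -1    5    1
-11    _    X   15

-5

Anti-diagonal is complete and sums to 16; that is the magic constant.
Row 3: -1 + 5 + 1 + ? = 16, so (3,1) = 11.
Using column 2: 7 + (-7) + (-1) + ? → (4,2) = 16 − (-1) = 17.
From column 4, 16 − (9 + 1 + 15) gives (2,4) = -9.
From main diagonal, 16 − (-7 + 5 + 15) gives (1,1) = 3.
Row 1 must total 16; the given cells sum to 19, so (1,3) = -3.
Row 2 needs 16; the known cells sum to 3, so (2,1) = 13.
Row 4 needs 16; the known cells sum to 21, so (4,3) = -5.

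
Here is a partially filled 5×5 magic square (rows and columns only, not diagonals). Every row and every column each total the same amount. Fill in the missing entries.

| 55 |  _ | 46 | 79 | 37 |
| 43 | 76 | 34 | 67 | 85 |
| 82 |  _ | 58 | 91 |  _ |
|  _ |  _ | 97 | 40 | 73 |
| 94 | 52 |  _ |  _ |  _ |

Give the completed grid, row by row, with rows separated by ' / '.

Row 2 is already complete: 43 + 76 + 34 + 67 + 85 = 305, so that is the magic constant.
Row 1: 55 + 46 + 79 + 37 + ? = 305, so (1,2) = 88.
Column 1 must total 305; the given cells sum to 274, so (4,1) = 31.
Using column 3: 46 + 34 + 58 + 97 + ? → (5,3) = 305 − 235 = 70.
Column 4: 79 + 67 + 91 + 40 + ? = 305, so (5,4) = 28.
Using row 4: 31 + 97 + 40 + 73 + ? → (4,2) = 305 − 241 = 64.
Row 5: 94 + 52 + 70 + 28 + ? = 305, so (5,5) = 61.
The remaining cell in column 2 is (3,2) = 305 − 280 = 25.
Column 5: 37 + 85 + 73 + 61 + ? = 305, so (3,5) = 49.

55 88 46 79 37 / 43 76 34 67 85 / 82 25 58 91 49 / 31 64 97 40 73 / 94 52 70 28 61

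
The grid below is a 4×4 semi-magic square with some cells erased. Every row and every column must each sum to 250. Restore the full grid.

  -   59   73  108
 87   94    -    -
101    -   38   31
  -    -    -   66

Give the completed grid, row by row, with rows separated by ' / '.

10 59 73 108 / 87 94 24 45 / 101 80 38 31 / 52 17 115 66

Row 1 needs 250; the known cells sum to 240, so (1,1) = 10.
Row 3 must total 250; the given cells sum to 170, so (3,2) = 80.
The remaining cell in column 1 is (4,1) = 250 − 198 = 52.
Column 2 needs 250; the known cells sum to 233, so (4,2) = 17.
Column 4: 108 + 31 + 66 + ? = 250, so (2,4) = 45.
Using row 2: 87 + 94 + 45 + ? → (2,3) = 250 − 226 = 24.
Using row 4: 52 + 17 + 66 + ? → (4,3) = 250 − 135 = 115.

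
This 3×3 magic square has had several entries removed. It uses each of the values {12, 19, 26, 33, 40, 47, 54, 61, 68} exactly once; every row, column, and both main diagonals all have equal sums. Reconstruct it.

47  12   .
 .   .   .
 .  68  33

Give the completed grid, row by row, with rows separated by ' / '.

The 9 entries sum to 360, so each line sums to 360/3 = 120.
The remaining cell in row 1 is (1,3) = 120 − 59 = 61.
From row 3, 120 − (68 + 33) gives (3,1) = 19.
Column 1 must total 120; the given cells sum to 66, so (2,1) = 54.
From column 2, 120 − (12 + 68) gives (2,2) = 40.
From column 3, 120 − (61 + 33) gives (2,3) = 26.

47 12 61 / 54 40 26 / 19 68 33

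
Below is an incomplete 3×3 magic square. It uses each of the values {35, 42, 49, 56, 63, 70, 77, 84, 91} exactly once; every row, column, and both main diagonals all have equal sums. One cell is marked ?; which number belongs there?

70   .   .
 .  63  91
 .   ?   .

The 9 entries sum to 567, so each line sums to 567/3 = 189.
Using row 2: 63 + 91 + ? → (2,1) = 189 − 154 = 35.
The remaining cell in column 1 is (3,1) = 189 − 105 = 84.
From main diagonal, 189 − (70 + 63) gives (3,3) = 56.
Anti-diagonal: 63 + 84 + ? = 189, so (1,3) = 42.
Row 1 must total 189; the given cells sum to 112, so (1,2) = 77.
Row 3: 84 + 56 + ? = 189, so (3,2) = 49.

49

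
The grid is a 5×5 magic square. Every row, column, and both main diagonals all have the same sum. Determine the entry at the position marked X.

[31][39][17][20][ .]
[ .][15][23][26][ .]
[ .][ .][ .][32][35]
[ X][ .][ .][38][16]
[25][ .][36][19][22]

Column 4 is complete and sums to 135; that is the magic constant.
Row 1 must total 135; the given cells sum to 107, so (1,5) = 28.
Using row 5: 25 + 36 + 19 + 22 + ? → (5,2) = 135 − 102 = 33.
Using column 5: 28 + 35 + 16 + 22 + ? → (2,5) = 135 − 101 = 34.
Main diagonal must total 135; the given cells sum to 106, so (3,3) = 29.
Anti-diagonal needs 135; the known cells sum to 108, so (4,2) = 27.
Using row 2: 15 + 23 + 26 + 34 + ? → (2,1) = 135 − 98 = 37.
Using column 2: 39 + 15 + 27 + 33 + ? → (3,2) = 135 − 114 = 21.
Column 3: 17 + 23 + 29 + 36 + ? = 135, so (4,3) = 30.
From row 3, 135 − (21 + 29 + 32 + 35) gives (3,1) = 18.
Row 4: 27 + 30 + 38 + 16 + ? = 135, so (4,1) = 24.

24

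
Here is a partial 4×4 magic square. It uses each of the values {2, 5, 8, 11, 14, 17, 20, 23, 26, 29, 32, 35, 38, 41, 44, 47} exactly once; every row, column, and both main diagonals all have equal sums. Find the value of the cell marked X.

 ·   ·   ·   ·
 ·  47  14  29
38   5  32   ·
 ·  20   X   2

The 16 entries sum to 392, so each line sums to 392/4 = 98.
Using row 2: 47 + 14 + 29 + ? → (2,1) = 98 − 90 = 8.
From row 3, 98 − (38 + 5 + 32) gives (3,4) = 23.
Column 2: 47 + 5 + 20 + ? = 98, so (1,2) = 26.
From column 4, 98 − (29 + 23 + 2) gives (1,4) = 44.
Main diagonal needs 98; the known cells sum to 81, so (1,1) = 17.
Using anti-diagonal: 44 + 14 + 5 + ? → (4,1) = 98 − 63 = 35.
Using row 1: 17 + 26 + 44 + ? → (1,3) = 98 − 87 = 11.
Row 4: 35 + 20 + 2 + ? = 98, so (4,3) = 41.

41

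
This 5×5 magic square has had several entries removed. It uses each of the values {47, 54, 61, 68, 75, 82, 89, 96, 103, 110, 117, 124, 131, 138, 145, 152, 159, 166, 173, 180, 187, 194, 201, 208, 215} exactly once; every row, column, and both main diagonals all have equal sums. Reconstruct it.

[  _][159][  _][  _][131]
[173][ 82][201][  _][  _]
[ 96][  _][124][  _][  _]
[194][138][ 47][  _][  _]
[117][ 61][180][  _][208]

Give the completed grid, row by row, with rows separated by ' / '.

75 159 103 187 131 / 173 82 201 145 54 / 96 215 124 68 152 / 194 138 47 166 110 / 117 61 180 89 208

The 25 entries sum to 3275, so each line sums to 3275/5 = 655.
Using row 5: 117 + 61 + 180 + 208 + ? → (5,4) = 655 − 566 = 89.
Column 1 needs 655; the known cells sum to 580, so (1,1) = 75.
Column 2 must total 655; the given cells sum to 440, so (3,2) = 215.
Column 3 needs 655; the known cells sum to 552, so (1,3) = 103.
Main diagonal needs 655; the known cells sum to 489, so (4,4) = 166.
Anti-diagonal: 131 + 124 + 138 + 117 + ? = 655, so (2,4) = 145.
Row 1: 75 + 159 + 103 + 131 + ? = 655, so (1,4) = 187.
From row 2, 655 − (173 + 82 + 201 + 145) gives (2,5) = 54.
Row 4: 194 + 138 + 47 + 166 + ? = 655, so (4,5) = 110.
Column 4 needs 655; the known cells sum to 587, so (3,4) = 68.
The remaining cell in column 5 is (3,5) = 655 − 503 = 152.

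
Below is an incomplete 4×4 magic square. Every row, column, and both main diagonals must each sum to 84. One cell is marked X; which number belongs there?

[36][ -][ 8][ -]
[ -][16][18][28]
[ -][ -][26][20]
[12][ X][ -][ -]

34

Using row 2: 16 + 18 + 28 + ? → (2,1) = 84 − 62 = 22.
Column 1 needs 84; the known cells sum to 70, so (3,1) = 14.
From column 3, 84 − (8 + 18 + 26) gives (4,3) = 32.
From main diagonal, 84 − (36 + 16 + 26) gives (4,4) = 6.
The remaining cell in row 3 is (3,2) = 84 − 60 = 24.
Row 4: 12 + 32 + 6 + ? = 84, so (4,2) = 34.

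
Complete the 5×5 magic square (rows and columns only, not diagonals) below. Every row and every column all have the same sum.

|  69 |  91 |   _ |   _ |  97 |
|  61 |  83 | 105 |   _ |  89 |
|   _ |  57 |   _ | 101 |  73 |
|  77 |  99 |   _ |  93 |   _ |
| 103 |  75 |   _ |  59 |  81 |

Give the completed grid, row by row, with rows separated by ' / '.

Column 2 is already complete: 91 + 83 + 57 + 99 + 75 = 405, so that is the magic constant.
Row 2 needs 405; the known cells sum to 338, so (2,4) = 67.
Row 5 needs 405; the known cells sum to 318, so (5,3) = 87.
Column 1 needs 405; the known cells sum to 310, so (3,1) = 95.
The remaining cell in column 4 is (1,4) = 405 − 320 = 85.
Column 5 must total 405; the given cells sum to 340, so (4,5) = 65.
Row 1 must total 405; the given cells sum to 342, so (1,3) = 63.
Row 3: 95 + 57 + 101 + 73 + ? = 405, so (3,3) = 79.
Using row 4: 77 + 99 + 93 + 65 + ? → (4,3) = 405 − 334 = 71.

69 91 63 85 97 / 61 83 105 67 89 / 95 57 79 101 73 / 77 99 71 93 65 / 103 75 87 59 81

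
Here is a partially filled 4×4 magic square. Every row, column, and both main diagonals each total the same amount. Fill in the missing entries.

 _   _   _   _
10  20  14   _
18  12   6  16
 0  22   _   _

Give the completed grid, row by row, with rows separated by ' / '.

24 -2 4 26 / 10 20 14 8 / 18 12 6 16 / 0 22 28 2

Row 3 is already complete: 18 + 12 + 6 + 16 = 52, so that is the magic constant.
Using row 2: 10 + 20 + 14 + ? → (2,4) = 52 − 44 = 8.
Using column 1: 10 + 18 + 0 + ? → (1,1) = 52 − 28 = 24.
From column 2, 52 − (20 + 12 + 22) gives (1,2) = -2.
From main diagonal, 52 − (24 + 20 + 6) gives (4,4) = 2.
Anti-diagonal needs 52; the known cells sum to 26, so (1,4) = 26.
Using row 1: 24 + (-2) + 26 + ? → (1,3) = 52 − 48 = 4.
Row 4 must total 52; the given cells sum to 24, so (4,3) = 28.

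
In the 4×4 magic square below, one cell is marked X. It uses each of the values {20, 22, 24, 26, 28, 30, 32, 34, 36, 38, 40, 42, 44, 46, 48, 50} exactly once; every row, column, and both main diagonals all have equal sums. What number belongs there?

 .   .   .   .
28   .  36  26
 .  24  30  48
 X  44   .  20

34

The 16 entries sum to 560, so each line sums to 560/4 = 140.
Using row 2: 28 + 36 + 26 + ? → (2,2) = 140 − 90 = 50.
Row 3: 24 + 30 + 48 + ? = 140, so (3,1) = 38.
Using column 2: 50 + 24 + 44 + ? → (1,2) = 140 − 118 = 22.
Column 4: 26 + 48 + 20 + ? = 140, so (1,4) = 46.
Using main diagonal: 50 + 30 + 20 + ? → (1,1) = 140 − 100 = 40.
The remaining cell in anti-diagonal is (4,1) = 140 − 106 = 34.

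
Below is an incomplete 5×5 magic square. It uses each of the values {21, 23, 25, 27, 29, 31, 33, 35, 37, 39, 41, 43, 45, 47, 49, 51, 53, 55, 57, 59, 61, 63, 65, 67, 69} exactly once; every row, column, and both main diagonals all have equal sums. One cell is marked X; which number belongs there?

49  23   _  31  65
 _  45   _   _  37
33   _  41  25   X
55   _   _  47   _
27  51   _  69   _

The 25 entries sum to 1125, so each line sums to 1125/5 = 225.
Row 1 must total 225; the given cells sum to 168, so (1,3) = 57.
Column 1 must total 225; the given cells sum to 164, so (2,1) = 61.
Column 4 needs 225; the known cells sum to 172, so (2,4) = 53.
From main diagonal, 225 − (49 + 45 + 41 + 47) gives (5,5) = 43.
From anti-diagonal, 225 − (65 + 53 + 41 + 27) gives (4,2) = 39.
Row 2 must total 225; the given cells sum to 196, so (2,3) = 29.
Row 5 needs 225; the known cells sum to 190, so (5,3) = 35.
Column 2 must total 225; the given cells sum to 158, so (3,2) = 67.
Column 3 needs 225; the known cells sum to 162, so (4,3) = 63.
From row 3, 225 − (33 + 67 + 41 + 25) gives (3,5) = 59.

59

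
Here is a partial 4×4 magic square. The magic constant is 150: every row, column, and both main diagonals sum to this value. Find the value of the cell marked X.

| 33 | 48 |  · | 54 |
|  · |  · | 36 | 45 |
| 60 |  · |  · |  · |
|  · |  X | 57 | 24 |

The remaining cell in row 1 is (1,3) = 150 − 135 = 15.
From column 3, 150 − (15 + 36 + 57) gives (3,3) = 42.
Column 4: 54 + 45 + 24 + ? = 150, so (3,4) = 27.
Main diagonal must total 150; the given cells sum to 99, so (2,2) = 51.
The remaining cell in row 2 is (2,1) = 150 − 132 = 18.
Row 3 must total 150; the given cells sum to 129, so (3,2) = 21.
From column 1, 150 − (33 + 18 + 60) gives (4,1) = 39.
Using column 2: 48 + 51 + 21 + ? → (4,2) = 150 − 120 = 30.

30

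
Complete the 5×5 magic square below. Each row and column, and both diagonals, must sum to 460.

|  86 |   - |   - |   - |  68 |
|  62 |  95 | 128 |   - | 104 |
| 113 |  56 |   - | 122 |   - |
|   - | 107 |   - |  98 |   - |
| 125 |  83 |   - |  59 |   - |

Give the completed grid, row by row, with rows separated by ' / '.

86 119 77 110 68 / 62 95 128 71 104 / 113 56 89 122 80 / 74 107 65 98 116 / 125 83 101 59 92

Using row 2: 62 + 95 + 128 + 104 + ? → (2,4) = 460 − 389 = 71.
Column 1 needs 460; the known cells sum to 386, so (4,1) = 74.
Column 2 needs 460; the known cells sum to 341, so (1,2) = 119.
Using column 4: 71 + 122 + 98 + 59 + ? → (1,4) = 460 − 350 = 110.
The remaining cell in anti-diagonal is (3,3) = 460 − 371 = 89.
From row 1, 460 − (86 + 119 + 110 + 68) gives (1,3) = 77.
From row 3, 460 − (113 + 56 + 89 + 122) gives (3,5) = 80.
Main diagonal needs 460; the known cells sum to 368, so (5,5) = 92.
From row 5, 460 − (125 + 83 + 59 + 92) gives (5,3) = 101.
Column 3 must total 460; the given cells sum to 395, so (4,3) = 65.
Column 5 must total 460; the given cells sum to 344, so (4,5) = 116.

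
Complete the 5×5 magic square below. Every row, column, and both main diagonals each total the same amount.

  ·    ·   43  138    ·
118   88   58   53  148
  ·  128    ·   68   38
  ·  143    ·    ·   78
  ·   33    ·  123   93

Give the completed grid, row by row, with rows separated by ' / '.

103 73 43 138 108 / 118 88 58 53 148 / 133 128 98 68 38 / 48 143 113 83 78 / 63 33 153 123 93

Row 2 is already complete: 118 + 88 + 58 + 53 + 148 = 465, so that is the magic constant.
The remaining cell in column 2 is (1,2) = 465 − 392 = 73.
The remaining cell in column 4 is (4,4) = 465 − 382 = 83.
Column 5: 148 + 38 + 78 + 93 + ? = 465, so (1,5) = 108.
Row 1 needs 465; the known cells sum to 362, so (1,1) = 103.
Using main diagonal: 103 + 88 + 83 + 93 + ? → (3,3) = 465 − 367 = 98.
Using anti-diagonal: 108 + 53 + 98 + 143 + ? → (5,1) = 465 − 402 = 63.
From row 3, 465 − (128 + 98 + 68 + 38) gives (3,1) = 133.
Using row 5: 63 + 33 + 123 + 93 + ? → (5,3) = 465 − 312 = 153.
The remaining cell in column 1 is (4,1) = 465 − 417 = 48.
From column 3, 465 − (43 + 58 + 98 + 153) gives (4,3) = 113.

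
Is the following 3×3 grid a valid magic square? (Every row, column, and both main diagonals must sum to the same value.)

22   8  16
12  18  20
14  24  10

No — column 3 sums to 46 but column 1 sums to 48.

Row 1: 22 + 8 + 16 = 46.
Row 2: 12 + 18 + 20 = 50.
Row 3: 14 + 24 + 10 = 48.
Column 1: 22 + 12 + 14 = 48.
Column 2: 8 + 18 + 24 = 50.
Column 3: 16 + 20 + 10 = 46.
Main diagonal: 22 + 18 + 10 = 50.
Anti-diagonal: 16 + 18 + 14 = 48.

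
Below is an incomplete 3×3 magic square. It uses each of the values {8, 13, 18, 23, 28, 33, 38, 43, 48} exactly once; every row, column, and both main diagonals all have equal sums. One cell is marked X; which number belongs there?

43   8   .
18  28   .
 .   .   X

The 9 entries sum to 252, so each line sums to 252/3 = 84.
From row 1, 84 − (43 + 8) gives (1,3) = 33.
Row 2 needs 84; the known cells sum to 46, so (2,3) = 38.
From column 1, 84 − (43 + 18) gives (3,1) = 23.
Column 2: 8 + 28 + ? = 84, so (3,2) = 48.
Column 3 must total 84; the given cells sum to 71, so (3,3) = 13.

13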